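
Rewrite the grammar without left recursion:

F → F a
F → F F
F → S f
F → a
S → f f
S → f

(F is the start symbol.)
F is directly left-recursive. The standard transformation for
  A → A α₁ | ... | A α_m | β₁ | ... | β_n
is
  A  → β₁ A' | ... | β_n A'
  A' → α₁ A' | ... | α_m A' | ε

F → S f becomes F → S f F'
F → a becomes F → a F'
F → F a becomes F' → a F'
F → F F becomes F' → F F'
Add F' → ε

Productions for other non-terminals are unchanged:
  S → f f
  S → f

Resulting grammar:
F → S f F'
F → a F'
F' → a F'
F' → F F'
F' → ε
S → f f
S → f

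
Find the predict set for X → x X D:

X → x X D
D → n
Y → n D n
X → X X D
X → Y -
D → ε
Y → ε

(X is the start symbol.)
PREDICT(X → x X D) = (FIRST(RHS) \ {ε}) ∪ (FOLLOW(X) if ε ∈ FIRST(RHS), i.e. RHS ⇒* ε)
FIRST(x X D) = { 'x' }
ε ∉ FIRST(x X D), so FOLLOW(X) is not added.
PREDICT(X → x X D) = { 'x' }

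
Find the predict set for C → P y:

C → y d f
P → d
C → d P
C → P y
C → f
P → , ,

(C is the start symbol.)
{ ',', 'd' }

PREDICT(C → P y) = (FIRST(RHS) \ {ε}) ∪ (FOLLOW(C) if ε ∈ FIRST(RHS), i.e. RHS ⇒* ε)
FIRST(P) = { ',', 'd' }
FIRST(P y) = { ',', 'd' }
ε ∉ FIRST(P y), so FOLLOW(C) is not added.
PREDICT(C → P y) = { ',', 'd' }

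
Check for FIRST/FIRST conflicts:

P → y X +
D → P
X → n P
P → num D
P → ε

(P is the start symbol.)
Productions for P:
  P → y X +: FIRST = { 'y' }
  P → num D: FIRST = { 'num' }
  P → ε: FIRST = { ε }
D, X have only one production, so no FIRST/FIRST conflict is possible there.

All alternatives of each non-terminal have pairwise disjoint FIRST sets.

Answer: No FIRST/FIRST conflicts.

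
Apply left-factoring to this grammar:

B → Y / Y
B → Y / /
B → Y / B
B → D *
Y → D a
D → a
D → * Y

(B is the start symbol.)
Left-factoring transforms A → αβ₁ | αβ₂ into A → αA' and A' → β₁ | β₂
(α is the longest common prefix among the alternatives). Repeat until
no nonterminal has two alternatives with a common prefix.

Round 1: B has alternatives sharing prefix 'Y /'. Introduce B': B → Y / B'
  Add: B' → Y
  Add: B' → /
  Add: B' → B

No remaining common prefixes — done.

Resulting grammar:
B → Y / B'
B' → Y
B' → /
B' → B
B → D *
Y → D a
D → a
D → * Y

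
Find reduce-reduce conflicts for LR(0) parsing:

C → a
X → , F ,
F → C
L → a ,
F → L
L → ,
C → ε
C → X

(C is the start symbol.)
A reduce-reduce conflict occurs when an LR(0) state has two complete items [A → α .] and [B → β .] — both call for a reduction, and with no lookahead the parser cannot choose between them.

Augment with C' → C and build the canonical LR(0) collection (I0 = CLOSURE({[C' → . C]}), then GOTO on every symbol after a dot until no new states appear). It has 12 states:
  I0: { [C → . X], [C → . a], [C → .], [C' → . C], [X → . , F ,] }  — shift, reduce
  I1: { [C → . X], [C → . a], [C → .], [F → . C], [F → . L], [L → . ,], [L → . a ,], [X → , . F ,], [X → . , F ,] }  — shift, reduce
  I2: { [C' → C .] }  — accept
  I3: { [C → X .] }  — reduce
  I4: { [C → a .] }  — reduce
  I5: { [C → . X], [C → . a], [C → .], [F → . C], [F → . L], [L → , .], [L → . ,], [L → . a ,], [X → , . F ,], [X → . , F ,] }  — shift, 2 reduces
  I6: { [F → C .] }  — reduce
  I7: { [X → , F . ,] }  — shift
  I8: { [F → L .] }  — reduce
  I9: { [C → a .], [L → a . ,] }  — shift, reduce
  I10: { [L → a , .] }  — reduce
  I11: { [X → , F , .] }  — reduce

I5 contains complete items [C → .], [L → , .] — reduce-reduce conflict.

Answer: Yes — I5: [C → .] vs [L → , .]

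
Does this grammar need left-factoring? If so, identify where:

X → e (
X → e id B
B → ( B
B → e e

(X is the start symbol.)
Yes, X has productions with common prefix 'e'

Left-factoring is needed when two productions for the same non-terminal
share a common prefix on the right-hand side.

Productions for X:
  X → e (
  X → e id B
Productions for B:
  B → ( B
  B → e e

Found common prefix 'e' in productions for X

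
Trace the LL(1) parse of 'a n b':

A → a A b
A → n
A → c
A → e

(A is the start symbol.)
LL(1) parsing maintains a stack (initially the start symbol over $) and the input. At each step: if the stack top is a terminal, match it against the current input token; if it is a non-terminal N, replace it with the RHS of M[N, lookahead] (the unique production whose predict set contains the lookahead).

Stack is shown with the top on the left.

Stack    Input    Action
------------------------
A $      a n b $  output A → a A b
a A b $  a n b $  match 'a'
A b $    n b $    output A → n
n b $    n b $    match 'n'
b $      b $      match 'b'
$        $        accept

The string is accepted.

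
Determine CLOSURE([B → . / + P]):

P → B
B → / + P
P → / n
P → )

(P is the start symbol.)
{ [B → . / + P] }

To compute CLOSURE, for each item [A → α.Bβ] where B is a non-terminal, add [B → .γ] for all productions B → γ; repeat for the newly added items until nothing changes.

Start with: [B → . / + P]
The dot precedes the terminal '/', so nothing is added.

CLOSURE = { [B → . / + P] }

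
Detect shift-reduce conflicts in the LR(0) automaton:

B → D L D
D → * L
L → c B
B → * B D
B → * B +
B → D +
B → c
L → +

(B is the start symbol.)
Yes — I14: [B → c .] vs [B → . * B +]

Augment with B' → B and build the canonical LR(0) collection (I0 = CLOSURE({[B' → . B]}), then GOTO on every symbol after a dot until no new states appear). It has 17 states:
  I0: { [B → . * B +], [B → . * B D], [B → . D +], [B → . D L D], [B → . c], [B' → . B], [D → . * L] }  — shift
  I1: { [B → * . B +], [B → * . B D], [B → . * B +], [B → . * B D], [B → . D +], [B → . D L D], [B → . c], [D → * . L], [D → . * L], [L → . +], [L → . c B] }  — shift
  I2: { [B' → B .] }  — accept
  I3: { [B → D . +], [B → D . L D], [L → . +], [L → . c B] }  — shift
  I4: { [B → c .] }  — reduce
  I5: { [B → D + .], [L → + .] }  — 2 reduces
  I6: { [B → D L . D], [D → . * L] }  — shift
  I7: { [B → . * B +], [B → . * B D], [B → . D +], [B → . D L D], [B → . c], [D → . * L], [L → c . B] }  — shift
  I8: { [L → c B .] }  — reduce
  I9: { [D → * . L], [L → . +], [L → . c B] }  — shift
  I10: { [B → D L D .] }  — reduce
  I11: { [L → + .] }  — reduce
  I12: { [D → * L .] }  — reduce
  I13: { [B → * B . +], [B → * B . D], [D → . * L] }  — shift
  I14: { [B → . * B +], [B → . * B D], [B → . D +], [B → . D L D], [B → . c], [B → c .], [D → . * L], [L → c . B] }  — shift, reduce
  I15: { [B → * B + .] }  — reduce
  I16: { [B → * B D .] }  — reduce

I14 contains reduce item [B → c .] and shift items [B → . * B +], [B → . * B D], [B → . c], [D → . * L] — shift-reduce conflict.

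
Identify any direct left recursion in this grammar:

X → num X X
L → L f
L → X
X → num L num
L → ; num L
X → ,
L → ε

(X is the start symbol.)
Yes, L is left-recursive

X → num X X: starts with num
L → L f: LEFT RECURSIVE (starts with L)
L → X: starts with X
X → num L num: starts with num
L → ; num L: starts with ';'
X → ,: starts with ','
L → ε: starts with ε

The grammar has direct left recursion on: L.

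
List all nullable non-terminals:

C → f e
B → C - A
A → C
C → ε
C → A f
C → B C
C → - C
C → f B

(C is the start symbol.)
A non-terminal is nullable if it can derive ε (the empty string): either it has an ε-production, or it has a production whose right-hand side consists entirely of nullable non-terminals.

ε-productions: C → ε
So C is immediately nullable.
A → C: every symbol on the right is nullable, so A is nullable too.
No further non-terminal can be added: every production for the remaining non-terminals contains a terminal or a non-nullable non-terminal.
Nullable = { 'A', 'C' }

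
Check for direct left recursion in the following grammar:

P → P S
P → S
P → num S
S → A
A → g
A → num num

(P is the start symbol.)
Yes, P is left-recursive

P → P S: LEFT RECURSIVE (starts with P)
P → S: starts with S
P → num S: starts with num
S → A: starts with A
A → g: starts with g
A → num num: starts with num

The grammar has direct left recursion on: P.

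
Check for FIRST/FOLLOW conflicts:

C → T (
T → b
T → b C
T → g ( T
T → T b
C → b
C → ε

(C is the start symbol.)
A FIRST/FOLLOW conflict occurs when a non-terminal N has a nullable alternative N → β (β ⇒* ε) and another alternative N → α with FIRST(α) ∩ FOLLOW(N) ≠ ∅: on such a lookahead the parser cannot decide between expanding α and letting N vanish via β.

Nullable non-terminals: C.
FIRST sets used below: FIRST(T) = { 'b', 'g' }

C: nullable alternative(s) C → ε; FOLLOW(C) = { $, '(', 'b' }
  C → T (: FIRST \ {ε} = { 'b', 'g' } — overlaps FOLLOW(C) on { 'b' }: CONFLICT
  C → b: FIRST \ {ε} = { 'b' } — overlaps FOLLOW(C) on { 'b' }: CONFLICT
  C → ε: FIRST \ {ε} = { } — this is the only nullable alternative, skip

T has no nullable alternative, so no FIRST/FOLLOW check is needed there.

So the grammar has 2 FIRST/FOLLOW conflicts (marked CONFLICT above).

Answer: Yes. C → T '(' with FOLLOW(C) on { 'b' }; C → b with FOLLOW(C) on { 'b' }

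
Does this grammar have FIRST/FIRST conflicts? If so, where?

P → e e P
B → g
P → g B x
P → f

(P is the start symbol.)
No FIRST/FIRST conflicts.

Productions for P:
  P → e e P: FIRST = { 'e' }
  P → g B x: FIRST = { 'g' }
  P → f: FIRST = { 'f' }
B has only one production, so no FIRST/FIRST conflict is possible there.

All alternatives of each non-terminal have pairwise disjoint FIRST sets.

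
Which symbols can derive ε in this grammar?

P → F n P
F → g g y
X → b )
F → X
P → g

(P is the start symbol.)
None

A non-terminal is nullable if it can derive ε (the empty string): either it has an ε-production, or it has a production whose right-hand side consists entirely of nullable non-terminals.

There are no ε-productions, so no non-terminal can derive ε.
No non-terminals are nullable.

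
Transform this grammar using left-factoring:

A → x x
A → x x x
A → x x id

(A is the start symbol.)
Left-factoring transforms A → αβ₁ | αβ₂ into A → αA' and A' → β₁ | β₂
(α is the longest common prefix among the alternatives). Repeat until
no nonterminal has two alternatives with a common prefix.

Round 1: A has alternatives sharing prefix 'x x'. Introduce A': A → x x A'
  Add: A' → ε
  Add: A' → x
  Add: A' → id

No remaining common prefixes — done.

Resulting grammar:
A → x x A'
A' → ε
A' → x
A' → id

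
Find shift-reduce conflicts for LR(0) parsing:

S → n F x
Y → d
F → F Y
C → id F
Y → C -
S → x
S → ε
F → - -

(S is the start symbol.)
Yes — I0: [S → .] vs [S → . n F x]; I11: [C → id F .] vs [C → . id F]

Augment with S' → S and build the canonical LR(0) collection (I0 = CLOSURE({[S' → . S]}), then GOTO on every symbol after a dot until no new states appear). It has 14 states:
  I0: { [S → . n F x], [S → . x], [S → .], [S' → . S] }  — shift, reduce
  I1: { [S' → S .] }  — accept
  I2: { [F → . - -], [F → . F Y], [S → n . F x] }  — shift
  I3: { [S → x .] }  — reduce
  I4: { [F → - . -] }  — shift
  I5: { [C → . id F], [F → F . Y], [S → n F . x], [Y → . C -], [Y → . d] }  — shift
  I6: { [Y → C . -] }  — shift
  I7: { [F → F Y .] }  — reduce
  I8: { [Y → d .] }  — reduce
  I9: { [C → id . F], [F → . - -], [F → . F Y] }  — shift
  I10: { [S → n F x .] }  — reduce
  I11: { [C → . id F], [C → id F .], [F → F . Y], [Y → . C -], [Y → . d] }  — shift, reduce
  I12: { [Y → C - .] }  — reduce
  I13: { [F → - - .] }  — reduce

I0 contains reduce item [S → .] and shift items [S → . n F x], [S → . x] — shift-reduce conflict.
I11 contains reduce item [C → id F .] and shift items [C → . id F], [Y → . d] — shift-reduce conflict.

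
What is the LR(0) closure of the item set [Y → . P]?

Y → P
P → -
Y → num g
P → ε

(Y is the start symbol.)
{ [P → . -], [P → .], [Y → . P] }

To compute CLOSURE, for each item [A → α.Bβ] where B is a non-terminal, add [B → .γ] for all productions B → γ; repeat for the newly added items until nothing changes.

Start with: [Y → . P]
  [Y → . P] has the dot before P: add [P → . -], [P → .]
No further items can be added.

CLOSURE = { [P → . -], [P → .], [Y → . P] }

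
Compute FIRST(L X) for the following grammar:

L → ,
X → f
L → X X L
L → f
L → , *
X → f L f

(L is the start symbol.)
{ ',', 'f' }

FIRST sets of the non-terminals involved (from the grammar, by fixed-point iteration):
  FIRST(L) = { ',', 'f' }

To compute FIRST(L X), process the symbols left to right:
Symbol L is a non-terminal. Add FIRST(L) \ {ε} = { ',', 'f' }
L is not nullable (ε ∉ FIRST(L)), so stop here.
FIRST(L X) = { ',', 'f' }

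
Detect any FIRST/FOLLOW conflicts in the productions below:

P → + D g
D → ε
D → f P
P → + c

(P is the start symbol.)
No FIRST/FOLLOW conflicts.

Nullable non-terminals: D.

D: nullable alternative(s) D → ε; FOLLOW(D) = { 'g' }
  D → ε: FIRST \ {ε} = { } — this is the only nullable alternative, skip
  D → f P: FIRST \ {ε} = { 'f' } — disjoint from FOLLOW(D)

P has no nullable alternative, so no FIRST/FOLLOW check is needed there.

No FIRST/FOLLOW conflicts found.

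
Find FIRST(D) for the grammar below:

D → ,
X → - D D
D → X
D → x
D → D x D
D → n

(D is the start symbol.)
{ ',', '-', 'n', 'x' }

To compute FIRST(D), examine every production with D on the left-hand side, reading each right-hand side left to right until a non-nullable symbol is reached.

FIRST sets of the other non-terminals involved (by the same procedure, iterated to a fixed point):
  FIRST(X) = { '-' }

From D → ,:
  - ',' is a terminal: add ',' and stop
From D → X:
  - X is a non-terminal: add FIRST(X) \ {ε} = { '-' }
    X is not nullable, so stop
From D → x:
  - x is a terminal: add 'x' and stop
From D → D x D:
  - D is the symbol being defined: contributes nothing new
    D is not nullable, so stop
From D → n:
  - n is a terminal: add 'n' and stop

Collecting: FIRST(D) = { ',', '-', 'n', 'x' }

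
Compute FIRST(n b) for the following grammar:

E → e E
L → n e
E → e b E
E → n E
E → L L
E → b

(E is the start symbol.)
{ 'n' }

To compute FIRST(n b), process the symbols left to right:
Symbol n is a terminal. Add 'n' and stop.
FIRST(n b) = { 'n' }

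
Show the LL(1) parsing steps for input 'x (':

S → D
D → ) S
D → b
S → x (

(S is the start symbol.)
LL(1) parsing maintains a stack (initially the start symbol over $) and the input. At each step: if the stack top is a terminal, match it against the current input token; if it is a non-terminal N, replace it with the RHS of M[N, lookahead] (the unique production whose predict set contains the lookahead).

Stack is shown with the top on the left.

Stack  Input  Action
--------------------
S $    x ( $  output S → x (
x ( $  x ( $  match 'x'
( $    ( $    match '('
$      $      accept

The string is accepted.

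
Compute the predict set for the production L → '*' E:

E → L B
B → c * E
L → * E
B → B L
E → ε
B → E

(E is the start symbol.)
PREDICT(L → '*' E) = (FIRST(RHS) \ {ε}) ∪ (FOLLOW(L) if ε ∈ FIRST(RHS), i.e. RHS ⇒* ε)
FIRST('*' E) = { '*' }
ε ∉ FIRST('*' E), so FOLLOW(L) is not added.
PREDICT(L → '*' E) = { '*' }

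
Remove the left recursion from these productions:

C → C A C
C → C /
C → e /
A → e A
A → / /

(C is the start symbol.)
C is directly left-recursive. The standard transformation for
  A → A α₁ | ... | A α_m | β₁ | ... | β_n
is
  A  → β₁ A' | ... | β_n A'
  A' → α₁ A' | ... | α_m A' | ε

C → e / becomes C → e / C'
C → C A C becomes C' → A C C'
C → C / becomes C' → / C'
Add C' → ε

Productions for other non-terminals are unchanged:
  A → e A
  A → / /

Resulting grammar:
C → e / C'
C' → A C C'
C' → / C'
C' → ε
A → e A
A → / /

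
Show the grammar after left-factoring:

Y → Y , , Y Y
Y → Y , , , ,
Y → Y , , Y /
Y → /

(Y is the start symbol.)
Y → Y , , Y'
Y' → Y Y''
Y'' → Y
Y'' → /
Y' → , ,
Y → /

Left-factoring transforms A → αβ₁ | αβ₂ into A → αA' and A' → β₁ | β₂
(α is the longest common prefix among the alternatives). Repeat until
no nonterminal has two alternatives with a common prefix.

Round 1: Y has alternatives sharing prefix 'Y , ,'. Introduce Y': Y → Y , , Y'
  Add: Y' → Y Y
  Add: Y' → , ,
  Add: Y' → Y /

Round 2: Y' has alternatives sharing prefix 'Y'. Introduce Y'': Y' → Y Y''
  Add: Y'' → Y
  Add: Y'' → /

No remaining common prefixes — done.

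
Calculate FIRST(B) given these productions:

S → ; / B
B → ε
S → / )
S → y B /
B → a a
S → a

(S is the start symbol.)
To compute FIRST(B), examine every production with B on the left-hand side, reading each right-hand side left to right until a non-nullable symbol is reached.

From B → ε:
  - ε-production, so ε ∈ FIRST(B)
From B → a a:
  - a is a terminal: add 'a' and stop

Collecting: FIRST(B) = { 'a', ε }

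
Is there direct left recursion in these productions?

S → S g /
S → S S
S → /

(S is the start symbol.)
Yes, S is left-recursive

Direct left recursion occurs when N → N α for some non-terminal N (the right-hand side begins with the left-hand side itself).

S → S g /: LEFT RECURSIVE (starts with S)
S → S S: LEFT RECURSIVE (starts with S)
S → /: starts with '/'

The grammar has direct left recursion on: S.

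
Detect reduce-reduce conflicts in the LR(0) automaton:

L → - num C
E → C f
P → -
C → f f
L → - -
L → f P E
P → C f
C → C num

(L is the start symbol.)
Augment with L' → L and build the canonical LR(0) collection (I0 = CLOSURE({[L' → . L]}), then GOTO on every symbol after a dot until no new states appear). It has 17 states:
  I0: { [L → . - -], [L → . - num C], [L → . f P E], [L' → . L] }  — shift
  I1: { [L → - . -], [L → - . num C] }  — shift
  I2: { [L' → L .] }  — accept
  I3: { [C → . C num], [C → . f f], [L → f . P E], [P → . -], [P → . C f] }  — shift
  I4: { [P → - .] }  — reduce
  I5: { [C → C . num], [P → C . f] }  — shift
  I6: { [C → . C num], [C → . f f], [E → . C f], [L → f P . E] }  — shift
  I7: { [C → f . f] }  — shift
  I8: { [C → f f .] }  — reduce
  I9: { [C → C . num], [E → C . f] }  — shift
  I10: { [L → f P E .] }  — reduce
  I11: { [E → C f .] }  — reduce
  I12: { [C → C num .] }  — reduce
  I13: { [P → C f .] }  — reduce
  I14: { [L → - - .] }  — reduce
  I15: { [C → . C num], [C → . f f], [L → - num . C] }  — shift
  I16: { [C → C . num], [L → - num C .] }  — shift, reduce

No state contains more than one complete item.

Answer: No reduce-reduce conflicts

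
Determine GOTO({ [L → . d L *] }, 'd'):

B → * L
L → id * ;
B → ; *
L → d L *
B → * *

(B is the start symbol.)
{ [L → . d L *], [L → . id * ;], [L → d . L *] }

GOTO(I, 'd') = CLOSURE({ [A → αX.β] : [A → α.Xβ] ∈ I, X = 'd' })

Items with dot before 'd', with the dot advanced:
  [L → . d L *] → [L → d . L *]
Closure of the advanced items:
  [L → d . L *] has the dot before L: add [L → . id * ;], [L → . d L *]

GOTO = { [L → . d L *], [L → . id * ;], [L → d . L *] }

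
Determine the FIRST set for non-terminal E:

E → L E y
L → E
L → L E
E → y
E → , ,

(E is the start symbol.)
{ ',', 'y' }

FIRST sets of the other non-terminals involved (by the same procedure, iterated to a fixed point):
  FIRST(L) = { ',', 'y' }

From E → L E y:
  - L is a non-terminal: add FIRST(L) \ {ε} = { ',', 'y' }
    L is not nullable, so stop
From E → y:
  - y is a terminal: add 'y' and stop
From E → , ,:
  - ',' is a terminal: add ',' and stop

Collecting: FIRST(E) = { ',', 'y' }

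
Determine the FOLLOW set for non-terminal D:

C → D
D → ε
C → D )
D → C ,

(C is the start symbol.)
{ $, ')', ',' }

To compute FOLLOW(D), find every occurrence of D on a right-hand side N → α D β: add FIRST(β) \ {ε}, and if β is empty or nullable also add FOLLOW(N). Iterate to a fixed point.

In C → D: D is at the end, add FOLLOW(C)
In C → D ): D is followed by ')', add FIRST(')') \ {ε} = { ')' }

The FOLLOW sets referred to above (computed the same way, to a fixed point):
  FOLLOW(C) = { $, ',' }

Taking the union: FOLLOW(D) = { $, ')', ',' }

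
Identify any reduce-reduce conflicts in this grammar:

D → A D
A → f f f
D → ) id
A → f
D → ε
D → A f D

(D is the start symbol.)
Yes — I8: [A → f .] vs [D → .]

A reduce-reduce conflict occurs when an LR(0) state has two complete items [A → α .] and [B → β .] — both call for a reduction, and with no lookahead the parser cannot choose between them.

Augment with D' → D and build the canonical LR(0) collection (I0 = CLOSURE({[D' → . D]}), then GOTO on every symbol after a dot until no new states appear). It has 13 states:
  I0: { [A → . f f f], [A → . f], [D → . ) id], [D → . A D], [D → . A f D], [D → .], [D' → . D] }  — shift, reduce
  I1: { [D → ) . id] }  — shift
  I2: { [A → . f f f], [A → . f], [D → . ) id], [D → . A D], [D → . A f D], [D → .], [D → A . D], [D → A . f D] }  — shift, reduce
  I3: { [D' → D .] }  — accept
  I4: { [A → f . f f], [A → f .] }  — shift, reduce
  I5: { [A → f f . f] }  — shift
  I6: { [A → f f f .] }  — reduce
  I7: { [D → A D .] }  — reduce
  I8: { [A → . f f f], [A → . f], [A → f . f f], [A → f .], [D → . ) id], [D → . A D], [D → . A f D], [D → .], [D → A f . D] }  — shift, 2 reduces
  I9: { [D → A f D .] }  — reduce
  I10: { [A → f . f f], [A → f .], [A → f f . f] }  — shift, reduce
  I11: { [A → f f . f], [A → f f f .] }  — shift, reduce
  I12: { [D → ) id .] }  — reduce

I8 contains complete items [A → f .], [D → .] — reduce-reduce conflict.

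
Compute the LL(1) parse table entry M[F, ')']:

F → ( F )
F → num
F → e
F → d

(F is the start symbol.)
To find M[F, ')'], we find productions for F where ')' is in the predict set (PREDICT(N → α) = (FIRST(α) \ {ε}) ∪ (FOLLOW(N) if α ⇒* ε)).

F → ( F ): PREDICT = { '(' }
F → num: PREDICT = { 'num' }
F → e: PREDICT = { 'e' }
F → d: PREDICT = { 'd' }

M[F, ')'] is empty (no production applies)

Answer: Empty (error entry)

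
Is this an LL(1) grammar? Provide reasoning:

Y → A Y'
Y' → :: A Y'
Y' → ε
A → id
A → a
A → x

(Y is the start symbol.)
Yes, the grammar is LL(1).

A grammar is LL(1) if for each non-terminal N with multiple productions, the predict sets of those productions are pairwise disjoint, where PREDICT(N → α) = (FIRST(α) \ {ε}) ∪ (FOLLOW(N) if α ⇒* ε).

Relevant sets:
  FOLLOW(Y') = { $ }

For Y':
  PREDICT(Y' → :: A Y') = { '::' }
  PREDICT(Y' → ε) = { $ }
For A:
  PREDICT(A → id) = { 'id' }
  PREDICT(A → a) = { 'a' }
  PREDICT(A → x) = { 'x' }
Y has a single production, so nothing to check there.

All predict sets are disjoint. The grammar IS LL(1).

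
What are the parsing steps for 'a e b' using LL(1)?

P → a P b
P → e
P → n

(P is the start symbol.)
LL(1) parsing maintains a stack (initially the start symbol over $) and the input. At each step: if the stack top is a terminal, match it against the current input token; if it is a non-terminal N, replace it with the RHS of M[N, lookahead] (the unique production whose predict set contains the lookahead).

Stack is shown with the top on the left.

Stack    Input    Action
------------------------
P $      a e b $  output P → a P b
a P b $  a e b $  match 'a'
P b $    e b $    output P → e
e b $    e b $    match 'e'
b $      b $      match 'b'
$        $        accept

The string is accepted.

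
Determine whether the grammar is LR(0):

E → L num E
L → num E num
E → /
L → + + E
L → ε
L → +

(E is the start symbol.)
A grammar is LR(0) if no state in the canonical LR(0) collection has:
  - both a shift item (dot before a terminal) and a complete item (shift-reduce conflict), or
  - two or more complete items (reduce-reduce conflict; the accept item [E' → E .] counts as a complete item here).

Augment with E' → E and build the canonical LR(0) collection (I0 = CLOSURE({[E' → . E]}), then GOTO on every symbol after a dot until no new states appear). It has 12 states:
  I0: { [E → . /], [E → . L num E], [E' → . E], [L → . + + E], [L → . +], [L → . num E num], [L → .] }  — shift, reduce
  I1: { [L → + . + E], [L → + .] }  — shift, reduce
  I2: { [E → / .] }  — reduce
  I3: { [E' → E .] }  — accept
  I4: { [E → L . num E] }  — shift
  I5: { [E → . /], [E → . L num E], [L → . + + E], [L → . +], [L → . num E num], [L → .], [L → num . E num] }  — shift, reduce
  I6: { [L → num E . num] }  — shift
  I7: { [L → num E num .] }  — reduce
  I8: { [E → . /], [E → . L num E], [E → L num . E], [L → . + + E], [L → . +], [L → . num E num], [L → .] }  — shift, reduce
  I9: { [E → L num E .] }  — reduce
  I10: { [E → . /], [E → . L num E], [L → + + . E], [L → . + + E], [L → . +], [L → . num E num], [L → .] }  — shift, reduce
  I11: { [L → + + E .] }  — reduce

Conflict in state I0:
  Shift-reduce conflict between [L → .] and [E → . /]
So the grammar is NOT LR(0).

Answer: No. Shift-reduce conflict between [L → .] and [E → . /]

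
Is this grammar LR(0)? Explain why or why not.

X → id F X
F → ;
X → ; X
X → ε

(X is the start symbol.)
No. Shift-reduce conflict between [X → .] and [X → . ; X]

Augment with X' → X and build the canonical LR(0) collection (I0 = CLOSURE({[X' → . X]}), then GOTO on every symbol after a dot until no new states appear). It has 8 states:
  I0: { [X → . ; X], [X → . id F X], [X → .], [X' → . X] }  — shift, reduce
  I1: { [X → . ; X], [X → . id F X], [X → .], [X → ; . X] }  — shift, reduce
  I2: { [X' → X .] }  — accept
  I3: { [F → . ;], [X → id . F X] }  — shift
  I4: { [F → ; .] }  — reduce
  I5: { [X → . ; X], [X → . id F X], [X → .], [X → id F . X] }  — shift, reduce
  I6: { [X → id F X .] }  — reduce
  I7: { [X → ; X .] }  — reduce

Conflict in state I0:
  Shift-reduce conflict between [X → .] and [X → . ; X]
So the grammar is NOT LR(0).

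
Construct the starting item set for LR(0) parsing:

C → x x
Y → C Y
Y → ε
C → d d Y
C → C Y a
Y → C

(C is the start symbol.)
{ [C → . C Y a], [C → . d d Y], [C → . x x], [C' → . C] }

First, augment the grammar with C' → C
I₀ = CLOSURE({ [C' → . C] }):
  [C' → . C] has the dot before C: add [C → . x x], [C → . d d Y], [C → . C Y a]
No further items can be added.

I₀ = { [C → . C Y a], [C → . d d Y], [C → . x x], [C' → . C] }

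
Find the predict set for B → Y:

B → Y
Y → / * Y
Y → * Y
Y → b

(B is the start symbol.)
{ '*', '/', 'b' }

PREDICT(B → Y) = (FIRST(RHS) \ {ε}) ∪ (FOLLOW(B) if ε ∈ FIRST(RHS), i.e. RHS ⇒* ε)
FIRST(Y) = { '*', '/', 'b' }
FIRST(Y) = { '*', '/', 'b' }
ε ∉ FIRST(Y), so FOLLOW(B) is not added.
PREDICT(B → Y) = { '*', '/', 'b' }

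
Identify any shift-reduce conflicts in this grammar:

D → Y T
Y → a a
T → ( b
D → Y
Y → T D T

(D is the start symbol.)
Augment with D' → D and build the canonical LR(0) collection (I0 = CLOSURE({[D' → . D]}), then GOTO on every symbol after a dot until no new states appear). It has 11 states:
  I0: { [D → . Y T], [D → . Y], [D' → . D], [T → . ( b], [Y → . T D T], [Y → . a a] }  — shift
  I1: { [T → ( . b] }  — shift
  I2: { [D' → D .] }  — accept
  I3: { [D → . Y T], [D → . Y], [T → . ( b], [Y → . T D T], [Y → . a a], [Y → T . D T] }  — shift
  I4: { [D → Y . T], [D → Y .], [T → . ( b] }  — shift, reduce
  I5: { [Y → a . a] }  — shift
  I6: { [Y → a a .] }  — reduce
  I7: { [D → Y T .] }  — reduce
  I8: { [T → . ( b], [Y → T D . T] }  — shift
  I9: { [Y → T D T .] }  — reduce
  I10: { [T → ( b .] }  — reduce

I4 contains reduce item [D → Y .] and shift item [T → . ( b] — shift-reduce conflict.

Answer: Yes — I4: [D → Y .] vs [T → . ( b]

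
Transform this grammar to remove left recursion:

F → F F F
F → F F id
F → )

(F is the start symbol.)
F is directly left-recursive. The standard transformation for
  A → A α₁ | ... | A α_m | β₁ | ... | β_n
is
  A  → β₁ A' | ... | β_n A'
  A' → α₁ A' | ... | α_m A' | ε

F → ) becomes F → ) F'
F → F F F becomes F' → F F F'
F → F F id becomes F' → F id F'
Add F' → ε

Resulting grammar:
F → ) F'
F' → F F F'
F' → F id F'
F' → ε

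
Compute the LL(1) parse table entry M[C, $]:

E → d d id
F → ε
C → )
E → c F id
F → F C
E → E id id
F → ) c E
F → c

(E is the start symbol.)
To find M[C, $], we find productions for C where $ is in the predict set (PREDICT(N → α) = (FIRST(α) \ {ε}) ∪ (FOLLOW(N) if α ⇒* ε)).

C → ): PREDICT = { ')' }

M[C, $] is empty (no production applies)

Answer: Empty (error entry)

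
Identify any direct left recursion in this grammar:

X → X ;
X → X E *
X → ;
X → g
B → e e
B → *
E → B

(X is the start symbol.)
X → X ;: LEFT RECURSIVE (starts with X)
X → X E *: LEFT RECURSIVE (starts with X)
X → ;: starts with ';'
X → g: starts with g
B → e e: starts with e
B → *: starts with '*'
E → B: starts with B

The grammar has direct left recursion on: X.

Answer: Yes, X is left-recursive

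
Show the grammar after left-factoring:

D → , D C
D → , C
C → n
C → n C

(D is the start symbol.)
Left-factoring transforms A → αβ₁ | αβ₂ into A → αA' and A' → β₁ | β₂
(α is the longest common prefix among the alternatives). Repeat until
no nonterminal has two alternatives with a common prefix.

Round 1: D has alternatives sharing prefix ','. Introduce D': D → , D'
  Add: D' → D C
  Add: D' → C

Round 2: C has alternatives sharing prefix 'n'. Introduce C': C → n C'
  Add: C' → ε
  Add: C' → C

No remaining common prefixes — done.

Resulting grammar:
D → , D'
D' → D C
D' → C
C → n C'
C' → ε
C' → C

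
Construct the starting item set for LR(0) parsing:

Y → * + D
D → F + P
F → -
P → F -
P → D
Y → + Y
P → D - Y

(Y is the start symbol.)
{ [Y → . * + D], [Y → . + Y], [Y' → . Y] }

First, augment the grammar with Y' → Y
I₀ = CLOSURE({ [Y' → . Y] }):
  [Y' → . Y] has the dot before Y: add [Y → . * + D], [Y → . + Y]
No further items can be added.

I₀ = { [Y → . * + D], [Y → . + Y], [Y' → . Y] }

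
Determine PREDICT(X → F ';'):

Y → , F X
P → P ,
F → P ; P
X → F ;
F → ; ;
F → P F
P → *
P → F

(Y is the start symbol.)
PREDICT(X → F ';') = (FIRST(RHS) \ {ε}) ∪ (FOLLOW(X) if ε ∈ FIRST(RHS), i.e. RHS ⇒* ε)
FIRST(F) = { '*', ';' }
FIRST(F ';') = { '*', ';' }
ε ∉ FIRST(F ';'), so FOLLOW(X) is not added.
PREDICT(X → F ';') = { '*', ';' }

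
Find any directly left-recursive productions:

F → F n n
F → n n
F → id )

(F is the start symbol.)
F → F n n: LEFT RECURSIVE (starts with F)
F → n n: starts with n
F → id ): starts with id

The grammar has direct left recursion on: F.

Answer: Yes, F is left-recursive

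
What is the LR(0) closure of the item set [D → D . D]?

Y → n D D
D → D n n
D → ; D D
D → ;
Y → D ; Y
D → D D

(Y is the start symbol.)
Start with: [D → D . D]
  [D → D . D] has the dot before D: add [D → . D n n], [D → . ; D D], [D → . ;], [D → . D D]
No further items can be added.

CLOSURE = { [D → . ; D D], [D → . ;], [D → . D D], [D → . D n n], [D → D . D] }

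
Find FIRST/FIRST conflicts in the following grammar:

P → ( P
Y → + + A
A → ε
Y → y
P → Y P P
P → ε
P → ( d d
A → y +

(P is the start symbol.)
A FIRST/FIRST conflict occurs when two productions N → α and N → β for the same non-terminal have FIRST(α) ∩ FIRST(β) ≠ ∅ (with ε ∈ FIRST of a nullable right-hand side, so two nullable alternatives also conflict).

FIRST sets of the non-terminals at (or reachable through a nullable prefix from) the front of some alternative:
  FIRST(Y) = { '+', 'y' }

Productions for P:
  P → ( P: FIRST = { '(' }
  P → Y P P: FIRST = { '+', 'y' }
  P → ε: FIRST = { ε }
  P → ( d d: FIRST = { '(' }
Productions for Y:
  Y → + + A: FIRST = { '+' }
  Y → y: FIRST = { 'y' }
Productions for A:
  A → ε: FIRST = { ε }
  A → y +: FIRST = { 'y' }

Conflict for P: P → ( P and P → ( d d
  Overlap: { '(' }

Answer: Yes. P → '(' P / P → '(' d d on { '(' }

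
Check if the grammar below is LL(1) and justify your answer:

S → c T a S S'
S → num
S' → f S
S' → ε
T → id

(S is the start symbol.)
A grammar is LL(1) if for each non-terminal N with multiple productions, the predict sets of those productions are pairwise disjoint, where PREDICT(N → α) = (FIRST(α) \ {ε}) ∪ (FOLLOW(N) if α ⇒* ε).

Relevant sets:
  FOLLOW(S') = { $, 'f' }

For S:
  PREDICT(S → c T a S S') = { 'c' }
  PREDICT(S → num) = { 'num' }
For S':
  PREDICT(S' → f S) = { 'f' }
  PREDICT(S' → ε) = { $, 'f' }
T has a single production, so nothing to check there.

Conflict found: Predict set conflict for S': { 'f' }
The grammar is NOT LL(1).

Answer: No. Predict set conflict for S': { 'f' }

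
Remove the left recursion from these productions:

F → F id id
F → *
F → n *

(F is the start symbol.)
F is directly left-recursive. The standard transformation for
  A → A α₁ | ... | A α_m | β₁ | ... | β_n
is
  A  → β₁ A' | ... | β_n A'
  A' → α₁ A' | ... | α_m A' | ε

F → * becomes F → * F'
F → n * becomes F → n * F'
F → F id id becomes F' → id id F'
Add F' → ε

Resulting grammar:
F → * F'
F → n * F'
F' → id id F'
F' → ε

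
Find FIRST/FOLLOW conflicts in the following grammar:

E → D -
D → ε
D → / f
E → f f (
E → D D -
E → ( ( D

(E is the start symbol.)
Nullable non-terminals: D.

D: nullable alternative(s) D → ε; FOLLOW(D) = { $, '-', '/' }
  D → ε: FIRST \ {ε} = { } — this is the only nullable alternative, skip
  D → / f: FIRST \ {ε} = { '/' } — overlaps FOLLOW(D) on { '/' }: CONFLICT

E has no nullable alternative, so no FIRST/FOLLOW check is needed there.

So the grammar has 1 FIRST/FOLLOW conflict (marked CONFLICT above).

Answer: Yes. D → '/' f with FOLLOW(D) on { '/' }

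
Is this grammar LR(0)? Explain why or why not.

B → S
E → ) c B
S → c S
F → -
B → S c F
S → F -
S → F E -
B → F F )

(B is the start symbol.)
No. Shift-reduce conflict between [B → S .] and [B → S . c F]

A grammar is LR(0) if no state in the canonical LR(0) collection has:
  - both a shift item (dot before a terminal) and a complete item (shift-reduce conflict), or
  - two or more complete items (reduce-reduce conflict; the accept item [B' → B .] counts as a complete item here).

Augment with B' → B and build the canonical LR(0) collection (I0 = CLOSURE({[B' → . B]}), then GOTO on every symbol after a dot until no new states appear). It has 19 states:
  I0: { [B → . F F )], [B → . S c F], [B → . S], [B' → . B], [F → . -], [S → . F -], [S → . F E -], [S → . c S] }  — shift
  I1: { [F → - .] }  — reduce
  I2: { [B' → B .] }  — accept
  I3: { [B → F . F )], [E → . ) c B], [F → . -], [S → F . -], [S → F . E -] }  — shift
  I4: { [B → S . c F], [B → S .] }  — shift, reduce
  I5: { [F → . -], [S → . F -], [S → . F E -], [S → . c S], [S → c . S] }  — shift
  I6: { [E → . ) c B], [S → F . -], [S → F . E -] }  — shift
  I7: { [S → c S .] }  — reduce
  I8: { [E → ) . c B] }  — shift
  I9: { [S → F - .] }  — reduce
  I10: { [S → F E . -] }  — shift
  I11: { [S → F E - .] }  — reduce
  I12: { [B → . F F )], [B → . S c F], [B → . S], [E → ) c . B], [F → . -], [S → . F -], [S → . F E -], [S → . c S] }  — shift
  I13: { [E → ) c B .] }  — reduce
  I14: { [B → S c . F], [F → . -] }  — shift
  I15: { [B → S c F .] }  — reduce
  I16: { [F → - .], [S → F - .] }  — 2 reduces
  I17: { [B → F F . )] }  — shift
  I18: { [B → F F ) .] }  — reduce

Conflict in state I4:
  Shift-reduce conflict between [B → S .] and [B → S . c F]
So the grammar is NOT LR(0).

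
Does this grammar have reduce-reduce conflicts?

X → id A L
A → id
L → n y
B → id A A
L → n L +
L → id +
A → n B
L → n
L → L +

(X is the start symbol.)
Yes — I15: [L → L + .] vs [L → n L + .]

A reduce-reduce conflict occurs when an LR(0) state has two complete items [A → α .] and [B → β .] — both call for a reduction, and with no lookahead the parser cannot choose between them.

Augment with X' → X and build the canonical LR(0) collection (I0 = CLOSURE({[X' → . X]}), then GOTO on every symbol after a dot until no new states appear). It has 18 states:
  I0: { [X → . id A L], [X' → . X] }  — shift
  I1: { [X' → X .] }  — accept
  I2: { [A → . id], [A → . n B], [X → id . A L] }  — shift
  I3: { [L → . L +], [L → . id +], [L → . n L +], [L → . n y], [L → . n], [X → id A . L] }  — shift
  I4: { [A → id .] }  — reduce
  I5: { [A → n . B], [B → . id A A] }  — shift
  I6: { [A → n B .] }  — reduce
  I7: { [A → . id], [A → . n B], [B → id . A A] }  — shift
  I8: { [A → . id], [A → . n B], [B → id A . A] }  — shift
  I9: { [B → id A A .] }  — reduce
  I10: { [L → L . +], [X → id A L .] }  — shift, reduce
  I11: { [L → id . +] }  — shift
  I12: { [L → . L +], [L → . id +], [L → . n L +], [L → . n y], [L → . n], [L → n . L +], [L → n . y], [L → n .] }  — shift, reduce
  I13: { [L → L . +], [L → n L . +] }  — shift
  I14: { [L → n y .] }  — reduce
  I15: { [L → L + .], [L → n L + .] }  — 2 reduces
  I16: { [L → id + .] }  — reduce
  I17: { [L → L + .] }  — reduce

I15 contains complete items [L → L + .], [L → n L + .] — reduce-reduce conflict.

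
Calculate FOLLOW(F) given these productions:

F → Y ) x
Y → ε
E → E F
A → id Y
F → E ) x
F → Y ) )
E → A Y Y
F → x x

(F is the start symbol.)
To compute FOLLOW(F), find every occurrence of F on a right-hand side N → α F β: add FIRST(β) \ {ε}, and if β is empty or nullable also add FOLLOW(N). Iterate to a fixed point.

F is the start symbol, so $ ∈ FOLLOW(F).
In E → E F: F is at the end, add FOLLOW(E)

The FOLLOW sets referred to above (computed the same way, to a fixed point):
  FOLLOW(E) = { ')', 'id', 'x' }

Taking the union: FOLLOW(F) = { $, ')', 'id', 'x' }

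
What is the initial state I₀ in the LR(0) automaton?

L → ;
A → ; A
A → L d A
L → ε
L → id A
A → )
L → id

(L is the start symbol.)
{ [L → . ;], [L → . id A], [L → . id], [L → .], [L' → . L] }

First, augment the grammar with L' → L
I₀ = CLOSURE({ [L' → . L] }):
  [L' → . L] has the dot before L: add [L → . ;], [L → .], [L → . id A], [L → . id]
No further items can be added.

I₀ = { [L → . ;], [L → . id A], [L → . id], [L → .], [L' → . L] }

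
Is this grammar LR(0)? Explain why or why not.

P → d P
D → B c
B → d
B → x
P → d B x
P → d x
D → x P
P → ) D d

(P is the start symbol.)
Augment with P' → P and build the canonical LR(0) collection (I0 = CLOSURE({[P' → . P]}), then GOTO on every symbol after a dot until no new states appear). It has 16 states:
  I0: { [P → . ) D d], [P → . d B x], [P → . d P], [P → . d x], [P' → . P] }  — shift
  I1: { [B → . d], [B → . x], [D → . B c], [D → . x P], [P → ) . D d] }  — shift
  I2: { [P' → P .] }  — accept
  I3: { [B → . d], [B → . x], [P → . ) D d], [P → . d B x], [P → . d P], [P → . d x], [P → d . B x], [P → d . P], [P → d . x] }  — shift
  I4: { [P → d B . x] }  — shift
  I5: { [P → d P .] }  — reduce
  I6: { [B → . d], [B → . x], [B → d .], [P → . ) D d], [P → . d B x], [P → . d P], [P → . d x], [P → d . B x], [P → d . P], [P → d . x] }  — shift, reduce
  I7: { [B → x .], [P → d x .] }  — 2 reduces
  I8: { [P → d B x .] }  — reduce
  I9: { [D → B . c] }  — shift
  I10: { [P → ) D . d] }  — shift
  I11: { [B → d .] }  — reduce
  I12: { [B → x .], [D → x . P], [P → . ) D d], [P → . d B x], [P → . d P], [P → . d x] }  — shift, reduce
  I13: { [D → x P .] }  — reduce
  I14: { [P → ) D d .] }  — reduce
  I15: { [D → B c .] }  — reduce

Conflict in state I6:
  Shift-reduce conflict between [B → d .] and [B → . d]
So the grammar is NOT LR(0).

Answer: No. Shift-reduce conflict between [B → d .] and [B → . d]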